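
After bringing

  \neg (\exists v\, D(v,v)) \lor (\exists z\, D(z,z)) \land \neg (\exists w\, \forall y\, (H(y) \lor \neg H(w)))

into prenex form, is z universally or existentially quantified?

Move each ¬ inward, flipping quantifiers it crosses:
  (\forall v\, \neg D(v,v)) \lor (\exists z\, D(z,z)) \land (\forall w\, \exists y\, (\neg H(y) \land H(w)))
Pull the quantifiers to the front (each side's bound variable is not free in the other side):
  \forall v\, \exists z\, \forall w\, \exists y\, (\neg D(v,v) \lor D(z,z) \land \neg H(y) \land H(w))
The quantifier \exists z sits under an even number of negations, so it remains existential.

existential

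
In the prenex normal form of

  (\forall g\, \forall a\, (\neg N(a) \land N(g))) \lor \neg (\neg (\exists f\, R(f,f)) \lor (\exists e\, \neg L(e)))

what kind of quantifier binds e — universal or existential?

Push ¬ through the quantifiers and connectives to reach negation normal form:
  (\forall g\, \forall a\, (\neg N(a) \land N(g))) \lor (\exists f\, R(f,f)) \land (\forall e\, L(e))
All bound variables are already distinct, so no renaming is needed.
Finally move all quantifiers to the prefix:
  \forall g\, \forall a\, \exists f\, \forall e\, (\neg N(a) \land N(g) \lor R(f,f) \land L(e))
The quantifier \exists e sits under an odd number of negations, so it flips to \forall e.

universal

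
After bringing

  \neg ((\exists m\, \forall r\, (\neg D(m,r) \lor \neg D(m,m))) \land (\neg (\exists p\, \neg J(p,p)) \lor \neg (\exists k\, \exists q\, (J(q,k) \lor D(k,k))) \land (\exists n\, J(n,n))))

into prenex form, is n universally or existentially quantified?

Drive negations inward (¬∀x A ≡ ∃x ¬A, ¬∃x A ≡ ∀x ¬A, De Morgan for ∧/∨):
  (\forall m\, \exists r\, (D(m,r) \land D(m,m))) \lor (\exists p\, \neg J(p,p)) \land ((\exists k\, \exists q\, (J(q,k) \lor D(k,k))) \lor (\forall n\, \neg J(n,n)))
Pull the quantifiers to the front (each side's bound variable is not free in the other side):
  \forall m\, \exists r\, \exists p\, \exists k\, \exists q\, \forall n\, (D(m,r) \land D(m,m) \lor \neg J(p,p) \land (J(q,k) \lor D(k,k) \lor \neg J(n,n)))
The quantifier \exists n sits under an odd number of negations, so it flips to \forall n.

universal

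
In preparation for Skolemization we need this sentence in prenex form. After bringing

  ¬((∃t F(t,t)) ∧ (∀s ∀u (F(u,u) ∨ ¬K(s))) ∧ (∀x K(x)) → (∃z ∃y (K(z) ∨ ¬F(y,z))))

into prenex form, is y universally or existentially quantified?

universal

Eliminate → and ↔ using ¬ and ∨.
  ¬(¬((∃t F(t,t)) ∧ (∀s ∀u (F(u,u) ∨ ¬K(s))) ∧ (∀x K(x))) ∨ (∃z ∃y (K(z) ∨ ¬F(y,z))))
Push ¬ through the quantifiers and connectives to reach negation normal form:
  (∃t F(t,t)) ∧ (∀s ∀u (F(u,u) ∨ ¬K(s))) ∧ (∀x K(x)) ∧ (∀z ∀y (¬K(z) ∧ F(y,z)))
All bound variables are already distinct, so no renaming is needed.
Finally move all quantifiers to the prefix:
  ∃t ∀s ∀u ∀x ∀z ∀y (F(t,t) ∧ (F(u,u) ∨ ¬K(s)) ∧ K(x) ∧ ¬K(z) ∧ F(y,z))
The quantifier ∃y sits under an odd number of negations (counting the antecedent side of each →), so it flips to ∀y.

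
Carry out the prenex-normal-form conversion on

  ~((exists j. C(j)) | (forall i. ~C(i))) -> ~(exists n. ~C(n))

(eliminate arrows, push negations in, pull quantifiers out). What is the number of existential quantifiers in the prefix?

Eliminate → and ↔ using ¬ and ∨.
  ~~((exists j. C(j)) | (forall i. ~C(i))) | ~(exists n. ~C(n))
Push ¬ through the quantifiers and connectives to reach negation normal form:
  (exists j. C(j)) | (forall i. ~C(i)) | (forall n. C(n))
Extract every quantifier outward, since the variables are now distinct and don't occur free across branches:
  exists j. forall i. forall n. (C(j) | ~C(i) | C(n))
The prefix is exists j forall i forall n: 2 universal, 1 existential.

1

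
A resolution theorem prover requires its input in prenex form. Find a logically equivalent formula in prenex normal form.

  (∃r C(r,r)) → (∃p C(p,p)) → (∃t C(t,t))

First replace A → B with ¬A ∨ B.
  ¬(∃r C(r,r)) ∨ ¬(∃p C(p,p)) ∨ (∃t C(t,t))
Drive negations inward (¬∀x A ≡ ∃x ¬A, ¬∃x A ≡ ∀x ¬A, De Morgan for ∧/∨):
  (∀r ¬C(r,r)) ∨ (∀p ¬C(p,p)) ∨ (∃t C(t,t))
All bound variables are already distinct, so no renaming is needed.
Pull the quantifiers to the front (each side's bound variable is not free in the other side):
  ∀r ∀p ∃t (¬C(r,r) ∨ ¬C(p,p) ∨ C(t,t))

∀r ∀p ∃t (¬C(r,r) ∨ ¬C(p,p) ∨ C(t,t))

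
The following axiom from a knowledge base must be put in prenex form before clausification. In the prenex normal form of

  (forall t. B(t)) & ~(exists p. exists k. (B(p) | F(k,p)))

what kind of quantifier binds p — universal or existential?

universal

Push ¬ through the quantifiers and connectives to reach negation normal form:
  (forall t. B(t)) & (forall p. forall k. (~B(p) & ~F(k,p)))
Finally move all quantifiers to the prefix:
  forall t. forall p. forall k. (B(t) & ~B(p) & ~F(k,p))
The quantifier exists p sits under an odd number of negations, so it flips to forall p.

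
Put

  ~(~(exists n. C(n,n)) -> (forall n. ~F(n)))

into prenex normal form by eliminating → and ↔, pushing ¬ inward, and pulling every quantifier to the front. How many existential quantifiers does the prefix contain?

Rewrite implications/biconditionals: A → B as ¬A ∨ B.
  ~(~~(exists n. C(n,n)) | (forall n. ~F(n)))
Push ¬ through the quantifiers and connectives to reach negation normal form:
  (forall n. ~C(n,n)) & (exists n. F(n))
Give each quantifier a distinct variable: n↦s.
  (forall n. ~C(n,n)) & (exists s. F(s))
Finally move all quantifiers to the prefix:
  forall n. exists s. (~C(n,n) & F(s))
The prefix is forall n exists s: 1 universal, 1 existential.

1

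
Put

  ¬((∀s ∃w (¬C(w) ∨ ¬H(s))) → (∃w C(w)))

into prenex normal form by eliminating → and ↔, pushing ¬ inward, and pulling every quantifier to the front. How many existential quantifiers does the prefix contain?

1

Rewrite implications/biconditionals: A → B as ¬A ∨ B.
  ¬(¬(∀s ∃w (¬C(w) ∨ ¬H(s))) ∨ (∃w C(w)))
Drive negations inward (¬∀x A ≡ ∃x ¬A, ¬∃x A ≡ ∀x ¬A, De Morgan for ∧/∨):
  (∀s ∃w (¬C(w) ∨ ¬H(s))) ∧ (∀w ¬C(w))
Standardize variables apart so no two quantifiers bind the same name: w↦y.
  (∀s ∃w (¬C(w) ∨ ¬H(s))) ∧ (∀y ¬C(y))
Pull the quantifiers to the front (each side's bound variable is not free in the other side):
  ∀s ∃w ∀y ((¬C(w) ∨ ¬H(s)) ∧ ¬C(y))
The prefix is ∀s ∃w ∀y: 2 universal, 1 existential.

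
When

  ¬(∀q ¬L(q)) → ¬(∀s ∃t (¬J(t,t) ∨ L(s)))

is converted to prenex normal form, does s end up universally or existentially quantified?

Rewrite implications/biconditionals: A → B as ¬A ∨ B.
  ¬¬(∀q ¬L(q)) ∨ ¬(∀s ∃t (¬J(t,t) ∨ L(s)))
Push ¬ through the quantifiers and connectives to reach negation normal form:
  (∀q ¬L(q)) ∨ (∃s ∀t (J(t,t) ∧ ¬L(s)))
Extract every quantifier outward, since the variables are now distinct and don't occur free across branches:
  ∀q ∃s ∀t (¬L(q) ∨ J(t,t) ∧ ¬L(s))
The quantifier ∀s sits under an odd number of negations (counting the antecedent side of each →), so it flips to ∃s.

existential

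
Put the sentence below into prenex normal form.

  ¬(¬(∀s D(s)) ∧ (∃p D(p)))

∀s ∀p (D(s) ∨ ¬D(p))

Move each ¬ inward, flipping quantifiers it crosses:
  (∀s D(s)) ∨ (∀p ¬D(p))
Pull the quantifiers to the front (each side's bound variable is not free in the other side):
  ∀s ∀p (D(s) ∨ ¬D(p))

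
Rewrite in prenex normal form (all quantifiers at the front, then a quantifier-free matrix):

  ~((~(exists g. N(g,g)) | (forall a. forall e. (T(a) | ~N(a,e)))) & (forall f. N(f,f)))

exists g. exists a. exists e. exists f. (N(g,g) & ~T(a) & N(a,e) | ~N(f,f))

Move each ¬ inward, flipping quantifiers it crosses:
  (exists g. N(g,g)) & (exists a. exists e. (~T(a) & N(a,e))) | (exists f. ~N(f,f))
All bound variables are already distinct, so no renaming is needed.
Pull the quantifiers to the front (each side's bound variable is not free in the other side):
  exists g. exists a. exists e. exists f. (N(g,g) & ~T(a) & N(a,e) | ~N(f,f))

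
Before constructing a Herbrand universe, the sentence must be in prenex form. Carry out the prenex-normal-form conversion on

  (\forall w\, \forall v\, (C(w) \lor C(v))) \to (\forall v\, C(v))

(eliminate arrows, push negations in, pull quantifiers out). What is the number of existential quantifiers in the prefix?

First replace A → B with ¬A ∨ B.
  \neg (\forall w\, \forall v\, (C(w) \lor C(v))) \lor (\forall v\, C(v))
Drive negations inward (¬∀x A ≡ ∃x ¬A, ¬∃x A ≡ ∀x ¬A, De Morgan for ∧/∨):
  (\exists w\, \exists v\, (\neg C(w) \land \neg C(v))) \lor (\forall v\, C(v))
Rename bound variables to avoid capture: v↦z1.
  (\exists w\, \exists v\, (\neg C(w) \land \neg C(v))) \lor (\forall z1\, C(z1))
Pull the quantifiers to the front (each side's bound variable is not free in the other side):
  \exists w\, \exists v\, \forall z1\, (\neg C(w) \land \neg C(v) \lor C(z1))
The prefix is \exists w \exists v \forall z1: 1 universal, 2 existential.

2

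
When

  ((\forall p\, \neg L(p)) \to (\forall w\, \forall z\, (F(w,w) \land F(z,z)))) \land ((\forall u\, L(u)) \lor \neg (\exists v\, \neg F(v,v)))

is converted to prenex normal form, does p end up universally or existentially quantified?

First replace A → B with ¬A ∨ B.
  (\neg (\forall p\, \neg L(p)) \lor (\forall w\, \forall z\, (F(w,w) \land F(z,z)))) \land ((\forall u\, L(u)) \lor \neg (\exists v\, \neg F(v,v)))
Push ¬ through the quantifiers and connectives to reach negation normal form:
  ((\exists p\, L(p)) \lor (\forall w\, \forall z\, (F(w,w) \land F(z,z)))) \land ((\forall u\, L(u)) \lor (\forall v\, F(v,v)))
All bound variables are already distinct, so no renaming is needed.
Extract every quantifier outward, since the variables are now distinct and don't occur free across branches:
  \exists p\, \forall w\, \forall z\, \forall u\, \forall v\, ((L(p) \lor F(w,w) \land F(z,z)) \land (L(u) \lor F(v,v)))
The quantifier \forall p sits under an odd number of negations (counting the antecedent side of each →), so it flips to \exists p.

existential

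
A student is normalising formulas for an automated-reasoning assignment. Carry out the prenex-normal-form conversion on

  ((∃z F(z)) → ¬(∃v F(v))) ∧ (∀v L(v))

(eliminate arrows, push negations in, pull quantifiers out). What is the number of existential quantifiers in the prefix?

0

First replace A → B with ¬A ∨ B.
  (¬(∃z F(z)) ∨ ¬(∃v F(v))) ∧ (∀v L(v))
Drive negations inward (¬∀x A ≡ ∃x ¬A, ¬∃x A ≡ ∀x ¬A, De Morgan for ∧/∨):
  ((∀z ¬F(z)) ∨ (∀v ¬F(v))) ∧ (∀v L(v))
Rename bound variables to avoid capture: v↦x1.
  ((∀z ¬F(z)) ∨ (∀v ¬F(v))) ∧ (∀x1 L(x1))
Extract every quantifier outward, since the variables are now distinct and don't occur free across branches:
  ∀z ∀v ∀x1 ((¬F(z) ∨ ¬F(v)) ∧ L(x1))
The prefix is ∀z ∀v ∀x1: 3 universal, 0 existential.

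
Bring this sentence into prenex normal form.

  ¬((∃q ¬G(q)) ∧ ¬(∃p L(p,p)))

∀q ∃p (G(q) ∨ L(p,p))

Move each ¬ inward, flipping quantifiers it crosses:
  (∀q G(q)) ∨ (∃p L(p,p))
All bound variables are already distinct, so no renaming is needed.
Extract every quantifier outward, since the variables are now distinct and don't occur free across branches:
  ∀q ∃p (G(q) ∨ L(p,p))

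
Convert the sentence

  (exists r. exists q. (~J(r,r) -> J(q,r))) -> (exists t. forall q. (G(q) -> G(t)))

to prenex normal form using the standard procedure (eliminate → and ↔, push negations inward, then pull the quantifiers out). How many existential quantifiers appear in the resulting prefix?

Eliminate → and ↔ using ¬ and ∨.
  ~(exists r. exists q. (~~J(r,r) | J(q,r))) | (exists t. forall q. (~G(q) | G(t)))
Drive negations inward (¬∀x A ≡ ∃x ¬A, ¬∃x A ≡ ∀x ¬A, De Morgan for ∧/∨):
  (forall r. forall q. (~J(r,r) & ~J(q,r))) | (exists t. forall q. (~G(q) | G(t)))
Give each quantifier a distinct variable: q↦u.
  (forall r. forall q. (~J(r,r) & ~J(q,r))) | (exists t. forall u. (~G(u) | G(t)))
Pull the quantifiers to the front (each side's bound variable is not free in the other side):
  forall r. forall q. exists t. forall u. (~J(r,r) & ~J(q,r) | ~G(u) | G(t))
The prefix is forall r forall q exists t forall u: 3 universal, 1 existential.

1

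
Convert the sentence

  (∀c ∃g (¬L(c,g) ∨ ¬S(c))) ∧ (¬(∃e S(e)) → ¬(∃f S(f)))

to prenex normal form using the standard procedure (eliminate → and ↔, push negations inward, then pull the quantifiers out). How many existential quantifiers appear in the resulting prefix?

First replace A → B with ¬A ∨ B.
  (∀c ∃g (¬L(c,g) ∨ ¬S(c))) ∧ (¬¬(∃e S(e)) ∨ ¬(∃f S(f)))
Move each ¬ inward, flipping quantifiers it crosses:
  (∀c ∃g (¬L(c,g) ∨ ¬S(c))) ∧ ((∃e S(e)) ∨ (∀f ¬S(f)))
All bound variables are already distinct, so no renaming is needed.
Finally move all quantifiers to the prefix:
  ∀c ∃g ∃e ∀f ((¬L(c,g) ∨ ¬S(c)) ∧ (S(e) ∨ ¬S(f)))
The prefix is ∀c ∃g ∃e ∀f: 2 universal, 2 existential.

2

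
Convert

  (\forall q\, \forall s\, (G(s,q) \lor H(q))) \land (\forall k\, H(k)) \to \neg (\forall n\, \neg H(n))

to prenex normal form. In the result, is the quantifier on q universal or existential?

Eliminate → and ↔ using ¬ and ∨.
  \neg ((\forall q\, \forall s\, (G(s,q) \lor H(q))) \land (\forall k\, H(k))) \lor \neg (\forall n\, \neg H(n))
Move each ¬ inward, flipping quantifiers it crosses:
  (\exists q\, \exists s\, (\neg G(s,q) \land \neg H(q))) \lor (\exists k\, \neg H(k)) \lor (\exists n\, H(n))
All bound variables are already distinct, so no renaming is needed.
Extract every quantifier outward, since the variables are now distinct and don't occur free across branches:
  \exists q\, \exists s\, \exists k\, \exists n\, (\neg G(s,q) \land \neg H(q) \lor \neg H(k) \lor H(n))
The quantifier \forall q sits under an odd number of negations (counting the antecedent side of each →), so it flips to \exists q.

existential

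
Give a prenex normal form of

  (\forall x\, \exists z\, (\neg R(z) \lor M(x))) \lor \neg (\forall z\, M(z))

Push ¬ through the quantifiers and connectives to reach negation normal form:
  (\forall x\, \exists z\, (\neg R(z) \lor M(x))) \lor (\exists z\, \neg M(z))
Give each quantifier a distinct variable: z↦u1.
  (\forall x\, \exists z\, (\neg R(z) \lor M(x))) \lor (\exists u1\, \neg M(u1))
Pull the quantifiers to the front (each side's bound variable is not free in the other side):
  \forall x\, \exists z\, \exists u1\, (\neg R(z) \lor M(x) \lor \neg M(u1))

\forall x\, \exists z\, \exists u1\, (\neg R(z) \lor M(x) \lor \neg M(u1))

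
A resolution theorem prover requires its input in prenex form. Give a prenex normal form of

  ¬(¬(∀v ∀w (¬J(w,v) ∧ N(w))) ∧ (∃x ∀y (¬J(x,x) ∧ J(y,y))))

∀v ∀w ∀x ∃y (¬J(w,v) ∧ N(w) ∨ J(x,x) ∨ ¬J(y,y))

Push ¬ through the quantifiers and connectives to reach negation normal form:
  (∀v ∀w (¬J(w,v) ∧ N(w))) ∨ (∀x ∃y (J(x,x) ∨ ¬J(y,y)))
Pull the quantifiers to the front (each side's bound variable is not free in the other side):
  ∀v ∀w ∀x ∃y (¬J(w,v) ∧ N(w) ∨ J(x,x) ∨ ¬J(y,y))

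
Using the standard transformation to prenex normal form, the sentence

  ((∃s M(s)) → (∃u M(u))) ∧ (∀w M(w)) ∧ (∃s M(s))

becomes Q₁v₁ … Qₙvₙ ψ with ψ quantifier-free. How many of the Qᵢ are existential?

2

Rewrite implications/biconditionals: A → B as ¬A ∨ B.
  (¬(∃s M(s)) ∨ (∃u M(u))) ∧ (∀w M(w)) ∧ (∃s M(s))
Push ¬ through the quantifiers and connectives to reach negation normal form:
  ((∀s ¬M(s)) ∨ (∃u M(u))) ∧ (∀w M(w)) ∧ (∃s M(s))
Give each quantifier a distinct variable: s↦a.
  ((∀s ¬M(s)) ∨ (∃u M(u))) ∧ (∀w M(w)) ∧ (∃a M(a))
Finally move all quantifiers to the prefix:
  ∀s ∃u ∀w ∃a ((¬M(s) ∨ M(u)) ∧ M(w) ∧ M(a))
The prefix is ∀s ∃u ∀w ∃a: 2 universal, 2 existential.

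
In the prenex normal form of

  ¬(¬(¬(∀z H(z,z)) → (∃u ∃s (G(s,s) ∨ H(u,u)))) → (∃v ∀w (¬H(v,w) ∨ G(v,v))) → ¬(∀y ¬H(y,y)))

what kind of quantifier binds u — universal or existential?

universal

Eliminate → and ↔ using ¬ and ∨.
  ¬(¬¬(¬¬(∀z H(z,z)) ∨ (∃u ∃s (G(s,s) ∨ H(u,u)))) ∨ ¬(∃v ∀w (¬H(v,w) ∨ G(v,v))) ∨ ¬(∀y ¬H(y,y)))
Drive negations inward (¬∀x A ≡ ∃x ¬A, ¬∃x A ≡ ∀x ¬A, De Morgan for ∧/∨):
  (∃z ¬H(z,z)) ∧ (∀u ∀s (¬G(s,s) ∧ ¬H(u,u))) ∧ (∃v ∀w (¬H(v,w) ∨ G(v,v))) ∧ (∀y ¬H(y,y))
Extract every quantifier outward, since the variables are now distinct and don't occur free across branches:
  ∃z ∀u ∀s ∃v ∀w ∀y (¬H(z,z) ∧ ¬G(s,s) ∧ ¬H(u,u) ∧ (¬H(v,w) ∨ G(v,v)) ∧ ¬H(y,y))
The quantifier ∃u sits under an odd number of negations (counting the antecedent side of each →), so it flips to ∀u.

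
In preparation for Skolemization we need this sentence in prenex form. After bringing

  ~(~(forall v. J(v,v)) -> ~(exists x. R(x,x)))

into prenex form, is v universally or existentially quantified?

Rewrite implications/biconditionals: A → B as ¬A ∨ B.
  ~(~~(forall v. J(v,v)) | ~(exists x. R(x,x)))
Drive negations inward (¬∀x A ≡ ∃x ¬A, ¬∃x A ≡ ∀x ¬A, De Morgan for ∧/∨):
  (exists v. ~J(v,v)) & (exists x. R(x,x))
Extract every quantifier outward, since the variables are now distinct and don't occur free across branches:
  exists v. exists x. (~J(v,v) & R(x,x))
The quantifier forall v sits under an odd number of negations (counting the antecedent side of each →), so it flips to exists v.

existential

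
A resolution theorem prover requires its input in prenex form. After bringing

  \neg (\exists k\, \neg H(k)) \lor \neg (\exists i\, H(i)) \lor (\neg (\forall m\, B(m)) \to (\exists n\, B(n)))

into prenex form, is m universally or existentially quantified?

First replace A → B with ¬A ∨ B.
  \neg (\exists k\, \neg H(k)) \lor \neg (\exists i\, H(i)) \lor \neg \neg (\forall m\, B(m)) \lor (\exists n\, B(n))
Move each ¬ inward, flipping quantifiers it crosses:
  (\forall k\, H(k)) \lor (\forall i\, \neg H(i)) \lor (\forall m\, B(m)) \lor (\exists n\, B(n))
All bound variables are already distinct, so no renaming is needed.
Extract every quantifier outward, since the variables are now distinct and don't occur free across branches:
  \forall k\, \forall i\, \forall m\, \exists n\, (H(k) \lor \neg H(i) \lor B(m) \lor B(n))
The quantifier \forall m sits under an even number of negations (counting the antecedent side of each →), so it remains universal.

universal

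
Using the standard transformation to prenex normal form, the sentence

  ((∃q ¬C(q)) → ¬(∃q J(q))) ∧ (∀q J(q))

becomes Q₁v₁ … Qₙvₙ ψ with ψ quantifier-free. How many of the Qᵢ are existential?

Rewrite implications/biconditionals: A → B as ¬A ∨ B.
  (¬(∃q ¬C(q)) ∨ ¬(∃q J(q))) ∧ (∀q J(q))
Move each ¬ inward, flipping quantifiers it crosses:
  ((∀q C(q)) ∨ (∀q ¬J(q))) ∧ (∀q J(q))
Standardize variables apart so no two quantifiers bind the same name: q↦x, q↦w.
  ((∀q C(q)) ∨ (∀x ¬J(x))) ∧ (∀w J(w))
Pull the quantifiers to the front (each side's bound variable is not free in the other side):
  ∀q ∀x ∀w ((C(q) ∨ ¬J(x)) ∧ J(w))
The prefix is ∀q ∀x ∀w: 3 universal, 0 existential.

0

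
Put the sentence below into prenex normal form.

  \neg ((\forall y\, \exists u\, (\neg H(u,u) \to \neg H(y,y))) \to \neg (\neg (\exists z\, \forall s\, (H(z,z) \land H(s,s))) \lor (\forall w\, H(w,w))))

First replace A → B with ¬A ∨ B.
  \neg (\neg (\forall y\, \exists u\, (\neg \neg H(u,u) \lor \neg H(y,y))) \lor \neg (\neg (\exists z\, \forall s\, (H(z,z) \land H(s,s))) \lor (\forall w\, H(w,w))))
Move each ¬ inward, flipping quantifiers it crosses:
  (\forall y\, \exists u\, (H(u,u) \lor \neg H(y,y))) \land ((\forall z\, \exists s\, (\neg H(z,z) \lor \neg H(s,s))) \lor (\forall w\, H(w,w)))
All bound variables are already distinct, so no renaming is needed.
Pull the quantifiers to the front (each side's bound variable is not free in the other side):
  \forall y\, \exists u\, \forall z\, \exists s\, \forall w\, ((H(u,u) \lor \neg H(y,y)) \land (\neg H(z,z) \lor \neg H(s,s) \lor H(w,w)))

\forall y\, \exists u\, \forall z\, \exists s\, \forall w\, ((H(u,u) \lor \neg H(y,y)) \land (\neg H(z,z) \lor \neg H(s,s) \lor H(w,w)))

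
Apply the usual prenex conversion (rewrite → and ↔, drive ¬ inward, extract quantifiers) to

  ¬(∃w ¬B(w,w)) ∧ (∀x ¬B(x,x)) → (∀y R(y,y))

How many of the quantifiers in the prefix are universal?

1

Rewrite implications/biconditionals: A → B as ¬A ∨ B.
  ¬(¬(∃w ¬B(w,w)) ∧ (∀x ¬B(x,x))) ∨ (∀y R(y,y))
Push ¬ through the quantifiers and connectives to reach negation normal form:
  (∃w ¬B(w,w)) ∨ (∃x B(x,x)) ∨ (∀y R(y,y))
All bound variables are already distinct, so no renaming is needed.
Pull the quantifiers to the front (each side's bound variable is not free in the other side):
  ∃w ∃x ∀y (¬B(w,w) ∨ B(x,x) ∨ R(y,y))
The prefix is ∃w ∃x ∀y: 1 universal, 2 existential.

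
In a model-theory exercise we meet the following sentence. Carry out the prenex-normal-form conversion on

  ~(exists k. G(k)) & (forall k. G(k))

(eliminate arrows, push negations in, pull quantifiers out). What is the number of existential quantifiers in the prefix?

Move each ¬ inward, flipping quantifiers it crosses:
  (forall k. ~G(k)) & (forall k. G(k))
Standardize variables apart so no two quantifiers bind the same name: k↦r.
  (forall k. ~G(k)) & (forall r. G(r))
Extract every quantifier outward, since the variables are now distinct and don't occur free across branches:
  forall k. forall r. (~G(k) & G(r))
The prefix is forall k forall r: 2 universal, 0 existential.

0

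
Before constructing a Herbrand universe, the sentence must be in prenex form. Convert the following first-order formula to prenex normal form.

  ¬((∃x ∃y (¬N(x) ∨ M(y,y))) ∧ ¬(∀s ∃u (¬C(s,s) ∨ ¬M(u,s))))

∀x ∀y ∀s ∃u (N(x) ∧ ¬M(y,y) ∨ ¬C(s,s) ∨ ¬M(u,s))

Drive negations inward (¬∀x A ≡ ∃x ¬A, ¬∃x A ≡ ∀x ¬A, De Morgan for ∧/∨):
  (∀x ∀y (N(x) ∧ ¬M(y,y))) ∨ (∀s ∃u (¬C(s,s) ∨ ¬M(u,s)))
All bound variables are already distinct, so no renaming is needed.
Finally move all quantifiers to the prefix:
  ∀x ∀y ∀s ∃u (N(x) ∧ ¬M(y,y) ∨ ¬C(s,s) ∨ ¬M(u,s))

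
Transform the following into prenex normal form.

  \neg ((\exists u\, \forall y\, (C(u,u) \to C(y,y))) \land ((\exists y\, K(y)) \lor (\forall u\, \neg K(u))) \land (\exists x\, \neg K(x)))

\forall u\, \exists y\, \forall w\, \exists x1\, \forall x\, (C(u,u) \land \neg C(y,y) \lor \neg K(w) \land K(x1) \lor K(x))

First replace A → B with ¬A ∨ B.
  \neg ((\exists u\, \forall y\, (\neg C(u,u) \lor C(y,y))) \land ((\exists y\, K(y)) \lor (\forall u\, \neg K(u))) \land (\exists x\, \neg K(x)))
Push ¬ through the quantifiers and connectives to reach negation normal form:
  (\forall u\, \exists y\, (C(u,u) \land \neg C(y,y))) \lor (\forall y\, \neg K(y)) \land (\exists u\, K(u)) \lor (\forall x\, K(x))
Standardize variables apart so no two quantifiers bind the same name: y↦w, u↦x1.
  (\forall u\, \exists y\, (C(u,u) \land \neg C(y,y))) \lor (\forall w\, \neg K(w)) \land (\exists x1\, K(x1)) \lor (\forall x\, K(x))
Extract every quantifier outward, since the variables are now distinct and don't occur free across branches:
  \forall u\, \exists y\, \forall w\, \exists x1\, \forall x\, (C(u,u) \land \neg C(y,y) \lor \neg K(w) \land K(x1) \lor K(x))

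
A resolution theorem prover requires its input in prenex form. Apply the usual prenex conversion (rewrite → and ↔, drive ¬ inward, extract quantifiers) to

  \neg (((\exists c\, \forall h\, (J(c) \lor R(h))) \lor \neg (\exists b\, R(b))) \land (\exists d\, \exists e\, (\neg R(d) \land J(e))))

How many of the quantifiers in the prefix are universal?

Drive negations inward (¬∀x A ≡ ∃x ¬A, ¬∃x A ≡ ∀x ¬A, De Morgan for ∧/∨):
  (\forall c\, \exists h\, (\neg J(c) \land \neg R(h))) \land (\exists b\, R(b)) \lor (\forall d\, \forall e\, (R(d) \lor \neg J(e)))
All bound variables are already distinct, so no renaming is needed.
Pull the quantifiers to the front (each side's bound variable is not free in the other side):
  \forall c\, \exists h\, \exists b\, \forall d\, \forall e\, (\neg J(c) \land \neg R(h) \land R(b) \lor R(d) \lor \neg J(e))
The prefix is \forall c \exists h \exists b \forall d \forall e: 3 universal, 2 existential.

3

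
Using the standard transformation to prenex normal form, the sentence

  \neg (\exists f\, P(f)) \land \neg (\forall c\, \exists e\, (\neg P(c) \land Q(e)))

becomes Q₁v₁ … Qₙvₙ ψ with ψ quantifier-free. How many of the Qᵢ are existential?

1

Drive negations inward (¬∀x A ≡ ∃x ¬A, ¬∃x A ≡ ∀x ¬A, De Morgan for ∧/∨):
  (\forall f\, \neg P(f)) \land (\exists c\, \forall e\, (P(c) \lor \neg Q(e)))
Finally move all quantifiers to the prefix:
  \forall f\, \exists c\, \forall e\, (\neg P(f) \land (P(c) \lor \neg Q(e)))
The prefix is \forall f \exists c \forall e: 2 universal, 1 existential.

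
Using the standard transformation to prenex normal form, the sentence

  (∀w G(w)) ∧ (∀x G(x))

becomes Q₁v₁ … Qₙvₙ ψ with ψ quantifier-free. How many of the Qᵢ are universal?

2

All bound variables are already distinct, so no renaming is needed.
Extract every quantifier outward, since the variables are now distinct and don't occur free across branches:
  ∀w ∀x (G(w) ∧ G(x))
The prefix is ∀w ∀x: 2 universal, 0 existential.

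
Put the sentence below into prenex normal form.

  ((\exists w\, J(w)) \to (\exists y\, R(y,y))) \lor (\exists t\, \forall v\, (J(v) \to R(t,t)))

\forall w\, \exists y\, \exists t\, \forall v\, (\neg J(w) \lor R(y,y) \lor \neg J(v) \lor R(t,t))

First replace A → B with ¬A ∨ B.
  \neg (\exists w\, J(w)) \lor (\exists y\, R(y,y)) \lor (\exists t\, \forall v\, (\neg J(v) \lor R(t,t)))
Drive negations inward (¬∀x A ≡ ∃x ¬A, ¬∃x A ≡ ∀x ¬A, De Morgan for ∧/∨):
  (\forall w\, \neg J(w)) \lor (\exists y\, R(y,y)) \lor (\exists t\, \forall v\, (\neg J(v) \lor R(t,t)))
All bound variables are already distinct, so no renaming is needed.
Finally move all quantifiers to the prefix:
  \forall w\, \exists y\, \exists t\, \forall v\, (\neg J(w) \lor R(y,y) \lor \neg J(v) \lor R(t,t))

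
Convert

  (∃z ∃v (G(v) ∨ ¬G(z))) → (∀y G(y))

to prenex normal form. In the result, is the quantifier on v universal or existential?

universal

Eliminate → and ↔ using ¬ and ∨.
  ¬(∃z ∃v (G(v) ∨ ¬G(z))) ∨ (∀y G(y))
Push ¬ through the quantifiers and connectives to reach negation normal form:
  (∀z ∀v (¬G(v) ∧ G(z))) ∨ (∀y G(y))
All bound variables are already distinct, so no renaming is needed.
Finally move all quantifiers to the prefix:
  ∀z ∀v ∀y (¬G(v) ∧ G(z) ∨ G(y))
The quantifier ∃v sits under an odd number of negations (counting the antecedent side of each →), so it flips to ∀v.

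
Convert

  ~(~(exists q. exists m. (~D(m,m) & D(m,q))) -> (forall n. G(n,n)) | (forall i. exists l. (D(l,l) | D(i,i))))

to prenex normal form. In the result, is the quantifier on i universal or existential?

First replace A → B with ¬A ∨ B.
  ~(~~(exists q. exists m. (~D(m,m) & D(m,q))) | (forall n. G(n,n)) | (forall i. exists l. (D(l,l) | D(i,i))))
Move each ¬ inward, flipping quantifiers it crosses:
  (forall q. forall m. (D(m,m) | ~D(m,q))) & (exists n. ~G(n,n)) & (exists i. forall l. (~D(l,l) & ~D(i,i)))
All bound variables are already distinct, so no renaming is needed.
Finally move all quantifiers to the prefix:
  forall q. forall m. exists n. exists i. forall l. ((D(m,m) | ~D(m,q)) & ~G(n,n) & ~D(l,l) & ~D(i,i))
The quantifier forall i sits under an odd number of negations (counting the antecedent side of each →), so it flips to exists i.

existential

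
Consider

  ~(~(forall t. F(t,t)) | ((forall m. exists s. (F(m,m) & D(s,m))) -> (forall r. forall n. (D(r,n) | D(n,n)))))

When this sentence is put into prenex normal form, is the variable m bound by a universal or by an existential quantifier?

universal

Rewrite implications/biconditionals: A → B as ¬A ∨ B.
  ~(~(forall t. F(t,t)) | ~(forall m. exists s. (F(m,m) & D(s,m))) | (forall r. forall n. (D(r,n) | D(n,n))))
Drive negations inward (¬∀x A ≡ ∃x ¬A, ¬∃x A ≡ ∀x ¬A, De Morgan for ∧/∨):
  (forall t. F(t,t)) & (forall m. exists s. (F(m,m) & D(s,m))) & (exists r. exists n. (~D(r,n) & ~D(n,n)))
Finally move all quantifiers to the prefix:
  forall t. forall m. exists s. exists r. exists n. (F(t,t) & F(m,m) & D(s,m) & ~D(r,n) & ~D(n,n))
The quantifier forall m sits under an even number of negations (counting the antecedent side of each →), so it remains universal.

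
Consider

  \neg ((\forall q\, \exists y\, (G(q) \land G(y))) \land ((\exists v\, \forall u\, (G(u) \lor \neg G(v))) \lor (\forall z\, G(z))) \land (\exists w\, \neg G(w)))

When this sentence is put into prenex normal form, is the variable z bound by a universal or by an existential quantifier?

Drive negations inward (¬∀x A ≡ ∃x ¬A, ¬∃x A ≡ ∀x ¬A, De Morgan for ∧/∨):
  (\exists q\, \forall y\, (\neg G(q) \lor \neg G(y))) \lor (\forall v\, \exists u\, (\neg G(u) \land G(v))) \land (\exists z\, \neg G(z)) \lor (\forall w\, G(w))
All bound variables are already distinct, so no renaming is needed.
Extract every quantifier outward, since the variables are now distinct and don't occur free across branches:
  \exists q\, \forall y\, \forall v\, \exists u\, \exists z\, \forall w\, (\neg G(q) \lor \neg G(y) \lor \neg G(u) \land G(v) \land \neg G(z) \lor G(w))
The quantifier \forall z sits under an odd number of negations, so it flips to \exists z.

existential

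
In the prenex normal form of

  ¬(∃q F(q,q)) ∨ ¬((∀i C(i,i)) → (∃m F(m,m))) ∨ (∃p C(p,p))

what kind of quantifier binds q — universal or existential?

universal

Rewrite implications/biconditionals: A → B as ¬A ∨ B.
  ¬(∃q F(q,q)) ∨ ¬(¬(∀i C(i,i)) ∨ (∃m F(m,m))) ∨ (∃p C(p,p))
Move each ¬ inward, flipping quantifiers it crosses:
  (∀q ¬F(q,q)) ∨ (∀i C(i,i)) ∧ (∀m ¬F(m,m)) ∨ (∃p C(p,p))
Extract every quantifier outward, since the variables are now distinct and don't occur free across branches:
  ∀q ∀i ∀m ∃p (¬F(q,q) ∨ C(i,i) ∧ ¬F(m,m) ∨ C(p,p))
The quantifier ∃q sits under an odd number of negations (counting the antecedent side of each →), so it flips to ∀q.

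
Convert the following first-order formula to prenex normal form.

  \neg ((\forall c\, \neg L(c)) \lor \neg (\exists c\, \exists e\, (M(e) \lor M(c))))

Push ¬ through the quantifiers and connectives to reach negation normal form:
  (\exists c\, L(c)) \land (\exists c\, \exists e\, (M(e) \lor M(c)))
Give each quantifier a distinct variable: c↦a.
  (\exists c\, L(c)) \land (\exists a\, \exists e\, (M(e) \lor M(a)))
Pull the quantifiers to the front (each side's bound variable is not free in the other side):
  \exists c\, \exists a\, \exists e\, (L(c) \land (M(e) \lor M(a)))

\exists c\, \exists a\, \exists e\, (L(c) \land (M(e) \lor M(a)))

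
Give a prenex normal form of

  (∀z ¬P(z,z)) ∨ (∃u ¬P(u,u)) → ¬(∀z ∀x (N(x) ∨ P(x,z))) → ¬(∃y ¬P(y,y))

First replace A → B with ¬A ∨ B.
  ¬((∀z ¬P(z,z)) ∨ (∃u ¬P(u,u))) ∨ ¬¬(∀z ∀x (N(x) ∨ P(x,z))) ∨ ¬(∃y ¬P(y,y))
Push ¬ through the quantifiers and connectives to reach negation normal form:
  (∃z P(z,z)) ∧ (∀u P(u,u)) ∨ (∀z ∀x (N(x) ∨ P(x,z))) ∨ (∀y P(y,y))
Rename bound variables to avoid capture: z↦v.
  (∃z P(z,z)) ∧ (∀u P(u,u)) ∨ (∀v ∀x (N(x) ∨ P(x,v))) ∨ (∀y P(y,y))
Extract every quantifier outward, since the variables are now distinct and don't occur free across branches:
  ∃z ∀u ∀v ∀x ∀y (P(z,z) ∧ P(u,u) ∨ N(x) ∨ P(x,v) ∨ P(y,y))

∃z ∀u ∀v ∀x ∀y (P(z,z) ∧ P(u,u) ∨ N(x) ∨ P(x,v) ∨ P(y,y))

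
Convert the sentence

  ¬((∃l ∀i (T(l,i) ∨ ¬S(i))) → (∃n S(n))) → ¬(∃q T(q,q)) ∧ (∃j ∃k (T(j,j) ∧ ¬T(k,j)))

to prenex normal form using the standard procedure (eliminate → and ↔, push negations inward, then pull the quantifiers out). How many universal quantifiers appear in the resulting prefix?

2

Rewrite implications/biconditionals: A → B as ¬A ∨ B.
  ¬¬(¬(∃l ∀i (T(l,i) ∨ ¬S(i))) ∨ (∃n S(n))) ∨ ¬(∃q T(q,q)) ∧ (∃j ∃k (T(j,j) ∧ ¬T(k,j)))
Move each ¬ inward, flipping quantifiers it crosses:
  (∀l ∃i (¬T(l,i) ∧ S(i))) ∨ (∃n S(n)) ∨ (∀q ¬T(q,q)) ∧ (∃j ∃k (T(j,j) ∧ ¬T(k,j)))
All bound variables are already distinct, so no renaming is needed.
Extract every quantifier outward, since the variables are now distinct and don't occur free across branches:
  ∀l ∃i ∃n ∀q ∃j ∃k (¬T(l,i) ∧ S(i) ∨ S(n) ∨ ¬T(q,q) ∧ T(j,j) ∧ ¬T(k,j))
The prefix is ∀l ∃i ∃n ∀q ∃j ∃k: 2 universal, 4 existential.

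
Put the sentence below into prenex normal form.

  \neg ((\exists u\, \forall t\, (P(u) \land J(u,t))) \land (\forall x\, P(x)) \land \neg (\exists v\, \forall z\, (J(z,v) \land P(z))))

\forall u\, \exists t\, \exists x\, \exists v\, \forall z\, (\neg P(u) \lor \neg J(u,t) \lor \neg P(x) \lor J(z,v) \land P(z))

Push ¬ through the quantifiers and connectives to reach negation normal form:
  (\forall u\, \exists t\, (\neg P(u) \lor \neg J(u,t))) \lor (\exists x\, \neg P(x)) \lor (\exists v\, \forall z\, (J(z,v) \land P(z)))
Finally move all quantifiers to the prefix:
  \forall u\, \exists t\, \exists x\, \exists v\, \forall z\, (\neg P(u) \lor \neg J(u,t) \lor \neg P(x) \lor J(z,v) \land P(z))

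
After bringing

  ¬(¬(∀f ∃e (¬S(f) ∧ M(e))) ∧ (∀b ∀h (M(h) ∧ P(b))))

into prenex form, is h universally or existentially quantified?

Drive negations inward (¬∀x A ≡ ∃x ¬A, ¬∃x A ≡ ∀x ¬A, De Morgan for ∧/∨):
  (∀f ∃e (¬S(f) ∧ M(e))) ∨ (∃b ∃h (¬M(h) ∨ ¬P(b)))
Pull the quantifiers to the front (each side's bound variable is not free in the other side):
  ∀f ∃e ∃b ∃h (¬S(f) ∧ M(e) ∨ ¬M(h) ∨ ¬P(b))
The quantifier ∀h sits under an odd number of negations, so it flips to ∃h.

existential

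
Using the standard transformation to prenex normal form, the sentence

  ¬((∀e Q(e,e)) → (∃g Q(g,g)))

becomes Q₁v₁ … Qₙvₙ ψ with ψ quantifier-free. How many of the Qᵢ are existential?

0

Eliminate → and ↔ using ¬ and ∨.
  ¬(¬(∀e Q(e,e)) ∨ (∃g Q(g,g)))
Push ¬ through the quantifiers and connectives to reach negation normal form:
  (∀e Q(e,e)) ∧ (∀g ¬Q(g,g))
All bound variables are already distinct, so no renaming is needed.
Extract every quantifier outward, since the variables are now distinct and don't occur free across branches:
  ∀e ∀g (Q(e,e) ∧ ¬Q(g,g))
The prefix is ∀e ∀g: 2 universal, 0 existential.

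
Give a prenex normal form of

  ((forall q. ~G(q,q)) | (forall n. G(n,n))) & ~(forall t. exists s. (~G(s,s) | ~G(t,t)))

Move each ¬ inward, flipping quantifiers it crosses:
  ((forall q. ~G(q,q)) | (forall n. G(n,n))) & (exists t. forall s. (G(s,s) & G(t,t)))
All bound variables are already distinct, so no renaming is needed.
Pull the quantifiers to the front (each side's bound variable is not free in the other side):
  forall q. forall n. exists t. forall s. ((~G(q,q) | G(n,n)) & G(s,s) & G(t,t))

forall q. forall n. exists t. forall s. ((~G(q,q) | G(n,n)) & G(s,s) & G(t,t))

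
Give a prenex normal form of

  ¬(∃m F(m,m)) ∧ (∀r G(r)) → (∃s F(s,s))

Eliminate → and ↔ using ¬ and ∨.
  ¬(¬(∃m F(m,m)) ∧ (∀r G(r))) ∨ (∃s F(s,s))
Move each ¬ inward, flipping quantifiers it crosses:
  (∃m F(m,m)) ∨ (∃r ¬G(r)) ∨ (∃s F(s,s))
Finally move all quantifiers to the prefix:
  ∃m ∃r ∃s (F(m,m) ∨ ¬G(r) ∨ F(s,s))

∃m ∃r ∃s (F(m,m) ∨ ¬G(r) ∨ F(s,s))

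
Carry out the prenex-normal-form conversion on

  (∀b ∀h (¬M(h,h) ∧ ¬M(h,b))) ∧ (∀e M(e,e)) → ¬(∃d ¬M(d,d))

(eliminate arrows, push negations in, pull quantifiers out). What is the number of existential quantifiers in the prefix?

Rewrite implications/biconditionals: A → B as ¬A ∨ B.
  ¬((∀b ∀h (¬M(h,h) ∧ ¬M(h,b))) ∧ (∀e M(e,e))) ∨ ¬(∃d ¬M(d,d))
Drive negations inward (¬∀x A ≡ ∃x ¬A, ¬∃x A ≡ ∀x ¬A, De Morgan for ∧/∨):
  (∃b ∃h (M(h,h) ∨ M(h,b))) ∨ (∃e ¬M(e,e)) ∨ (∀d M(d,d))
Finally move all quantifiers to the prefix:
  ∃b ∃h ∃e ∀d (M(h,h) ∨ M(h,b) ∨ ¬M(e,e) ∨ M(d,d))
The prefix is ∃b ∃h ∃e ∀d: 1 universal, 3 existential.

3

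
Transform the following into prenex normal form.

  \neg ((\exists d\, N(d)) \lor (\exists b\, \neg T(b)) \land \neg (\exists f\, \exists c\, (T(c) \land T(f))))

Move each ¬ inward, flipping quantifiers it crosses:
  (\forall d\, \neg N(d)) \land ((\forall b\, T(b)) \lor (\exists f\, \exists c\, (T(c) \land T(f))))
Finally move all quantifiers to the prefix:
  \forall d\, \forall b\, \exists f\, \exists c\, (\neg N(d) \land (T(b) \lor T(c) \land T(f)))

\forall d\, \forall b\, \exists f\, \exists c\, (\neg N(d) \land (T(b) \lor T(c) \land T(f)))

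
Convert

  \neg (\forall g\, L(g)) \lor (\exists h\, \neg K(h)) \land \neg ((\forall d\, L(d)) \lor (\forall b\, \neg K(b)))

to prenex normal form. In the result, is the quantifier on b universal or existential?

Push ¬ through the quantifiers and connectives to reach negation normal form:
  (\exists g\, \neg L(g)) \lor (\exists h\, \neg K(h)) \land (\exists d\, \neg L(d)) \land (\exists b\, K(b))
All bound variables are already distinct, so no renaming is needed.
Finally move all quantifiers to the prefix:
  \exists g\, \exists h\, \exists d\, \exists b\, (\neg L(g) \lor \neg K(h) \land \neg L(d) \land K(b))
The quantifier \forall b sits under an odd number of negations, so it flips to \exists b.

existential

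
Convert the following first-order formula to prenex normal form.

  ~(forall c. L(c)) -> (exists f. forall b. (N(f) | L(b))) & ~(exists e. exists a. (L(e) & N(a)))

forall c. exists f. forall b. forall e. forall a. (L(c) | (N(f) | L(b)) & (~L(e) | ~N(a)))

Eliminate → and ↔ using ¬ and ∨.
  ~~(forall c. L(c)) | (exists f. forall b. (N(f) | L(b))) & ~(exists e. exists a. (L(e) & N(a)))
Drive negations inward (¬∀x A ≡ ∃x ¬A, ¬∃x A ≡ ∀x ¬A, De Morgan for ∧/∨):
  (forall c. L(c)) | (exists f. forall b. (N(f) | L(b))) & (forall e. forall a. (~L(e) | ~N(a)))
Pull the quantifiers to the front (each side's bound variable is not free in the other side):
  forall c. exists f. forall b. forall e. forall a. (L(c) | (N(f) | L(b)) & (~L(e) | ~N(a)))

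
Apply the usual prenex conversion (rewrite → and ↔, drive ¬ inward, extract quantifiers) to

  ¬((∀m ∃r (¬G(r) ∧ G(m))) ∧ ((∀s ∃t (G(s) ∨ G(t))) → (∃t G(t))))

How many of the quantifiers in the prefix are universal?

3

Eliminate → and ↔ using ¬ and ∨.
  ¬((∀m ∃r (¬G(r) ∧ G(m))) ∧ (¬(∀s ∃t (G(s) ∨ G(t))) ∨ (∃t G(t))))
Drive negations inward (¬∀x A ≡ ∃x ¬A, ¬∃x A ≡ ∀x ¬A, De Morgan for ∧/∨):
  (∃m ∀r (G(r) ∨ ¬G(m))) ∨ (∀s ∃t (G(s) ∨ G(t))) ∧ (∀t ¬G(t))
Rename bound variables to avoid capture: t↦c.
  (∃m ∀r (G(r) ∨ ¬G(m))) ∨ (∀s ∃t (G(s) ∨ G(t))) ∧ (∀c ¬G(c))
Pull the quantifiers to the front (each side's bound variable is not free in the other side):
  ∃m ∀r ∀s ∃t ∀c (G(r) ∨ ¬G(m) ∨ (G(s) ∨ G(t)) ∧ ¬G(c))
The prefix is ∃m ∀r ∀s ∃t ∀c: 3 universal, 2 existential.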